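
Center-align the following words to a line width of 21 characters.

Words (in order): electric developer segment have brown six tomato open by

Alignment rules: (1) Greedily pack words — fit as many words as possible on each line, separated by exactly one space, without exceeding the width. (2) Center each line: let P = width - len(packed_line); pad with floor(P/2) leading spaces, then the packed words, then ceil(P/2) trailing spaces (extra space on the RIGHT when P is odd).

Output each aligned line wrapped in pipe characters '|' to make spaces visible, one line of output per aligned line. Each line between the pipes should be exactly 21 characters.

Answer: | electric developer  |
| segment have brown  |
| six tomato open by  |

Derivation:
Line 1: ['electric', 'developer'] (min_width=18, slack=3)
Line 2: ['segment', 'have', 'brown'] (min_width=18, slack=3)
Line 3: ['six', 'tomato', 'open', 'by'] (min_width=18, slack=3)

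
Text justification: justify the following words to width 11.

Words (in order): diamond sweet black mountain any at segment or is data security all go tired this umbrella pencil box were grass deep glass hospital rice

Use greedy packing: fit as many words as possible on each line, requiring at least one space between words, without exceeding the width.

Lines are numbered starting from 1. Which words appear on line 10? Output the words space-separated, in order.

Answer: umbrella

Derivation:
Line 1: ['diamond'] (min_width=7, slack=4)
Line 2: ['sweet', 'black'] (min_width=11, slack=0)
Line 3: ['mountain'] (min_width=8, slack=3)
Line 4: ['any', 'at'] (min_width=6, slack=5)
Line 5: ['segment', 'or'] (min_width=10, slack=1)
Line 6: ['is', 'data'] (min_width=7, slack=4)
Line 7: ['security'] (min_width=8, slack=3)
Line 8: ['all', 'go'] (min_width=6, slack=5)
Line 9: ['tired', 'this'] (min_width=10, slack=1)
Line 10: ['umbrella'] (min_width=8, slack=3)
Line 11: ['pencil', 'box'] (min_width=10, slack=1)
Line 12: ['were', 'grass'] (min_width=10, slack=1)
Line 13: ['deep', 'glass'] (min_width=10, slack=1)
Line 14: ['hospital'] (min_width=8, slack=3)
Line 15: ['rice'] (min_width=4, slack=7)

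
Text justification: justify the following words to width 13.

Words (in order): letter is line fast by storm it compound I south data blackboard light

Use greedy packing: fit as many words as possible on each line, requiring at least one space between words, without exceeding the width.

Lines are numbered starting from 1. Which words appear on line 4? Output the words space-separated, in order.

Line 1: ['letter', 'is'] (min_width=9, slack=4)
Line 2: ['line', 'fast', 'by'] (min_width=12, slack=1)
Line 3: ['storm', 'it'] (min_width=8, slack=5)
Line 4: ['compound', 'I'] (min_width=10, slack=3)
Line 5: ['south', 'data'] (min_width=10, slack=3)
Line 6: ['blackboard'] (min_width=10, slack=3)
Line 7: ['light'] (min_width=5, slack=8)

Answer: compound I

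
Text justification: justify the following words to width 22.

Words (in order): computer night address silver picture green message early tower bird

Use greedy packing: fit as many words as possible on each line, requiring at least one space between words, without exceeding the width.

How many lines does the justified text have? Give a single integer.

Answer: 4

Derivation:
Line 1: ['computer', 'night', 'address'] (min_width=22, slack=0)
Line 2: ['silver', 'picture', 'green'] (min_width=20, slack=2)
Line 3: ['message', 'early', 'tower'] (min_width=19, slack=3)
Line 4: ['bird'] (min_width=4, slack=18)
Total lines: 4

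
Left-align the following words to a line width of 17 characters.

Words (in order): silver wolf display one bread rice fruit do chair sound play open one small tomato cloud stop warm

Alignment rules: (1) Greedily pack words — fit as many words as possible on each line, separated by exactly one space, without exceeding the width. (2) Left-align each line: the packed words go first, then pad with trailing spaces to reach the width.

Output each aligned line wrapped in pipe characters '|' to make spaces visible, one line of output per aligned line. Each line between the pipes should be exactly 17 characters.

Line 1: ['silver', 'wolf'] (min_width=11, slack=6)
Line 2: ['display', 'one', 'bread'] (min_width=17, slack=0)
Line 3: ['rice', 'fruit', 'do'] (min_width=13, slack=4)
Line 4: ['chair', 'sound', 'play'] (min_width=16, slack=1)
Line 5: ['open', 'one', 'small'] (min_width=14, slack=3)
Line 6: ['tomato', 'cloud', 'stop'] (min_width=17, slack=0)
Line 7: ['warm'] (min_width=4, slack=13)

Answer: |silver wolf      |
|display one bread|
|rice fruit do    |
|chair sound play |
|open one small   |
|tomato cloud stop|
|warm             |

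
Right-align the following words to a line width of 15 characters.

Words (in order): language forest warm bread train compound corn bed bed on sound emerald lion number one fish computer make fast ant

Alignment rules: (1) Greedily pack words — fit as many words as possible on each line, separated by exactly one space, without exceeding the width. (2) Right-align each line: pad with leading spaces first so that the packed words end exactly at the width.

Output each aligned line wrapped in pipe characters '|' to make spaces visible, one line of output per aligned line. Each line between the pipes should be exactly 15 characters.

Line 1: ['language', 'forest'] (min_width=15, slack=0)
Line 2: ['warm', 'bread'] (min_width=10, slack=5)
Line 3: ['train', 'compound'] (min_width=14, slack=1)
Line 4: ['corn', 'bed', 'bed', 'on'] (min_width=15, slack=0)
Line 5: ['sound', 'emerald'] (min_width=13, slack=2)
Line 6: ['lion', 'number', 'one'] (min_width=15, slack=0)
Line 7: ['fish', 'computer'] (min_width=13, slack=2)
Line 8: ['make', 'fast', 'ant'] (min_width=13, slack=2)

Answer: |language forest|
|     warm bread|
| train compound|
|corn bed bed on|
|  sound emerald|
|lion number one|
|  fish computer|
|  make fast ant|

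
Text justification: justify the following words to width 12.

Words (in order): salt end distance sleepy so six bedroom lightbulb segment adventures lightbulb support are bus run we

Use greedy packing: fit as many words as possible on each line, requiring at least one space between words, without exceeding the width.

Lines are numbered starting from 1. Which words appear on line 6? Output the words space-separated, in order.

Line 1: ['salt', 'end'] (min_width=8, slack=4)
Line 2: ['distance'] (min_width=8, slack=4)
Line 3: ['sleepy', 'so'] (min_width=9, slack=3)
Line 4: ['six', 'bedroom'] (min_width=11, slack=1)
Line 5: ['lightbulb'] (min_width=9, slack=3)
Line 6: ['segment'] (min_width=7, slack=5)
Line 7: ['adventures'] (min_width=10, slack=2)
Line 8: ['lightbulb'] (min_width=9, slack=3)
Line 9: ['support', 'are'] (min_width=11, slack=1)
Line 10: ['bus', 'run', 'we'] (min_width=10, slack=2)

Answer: segment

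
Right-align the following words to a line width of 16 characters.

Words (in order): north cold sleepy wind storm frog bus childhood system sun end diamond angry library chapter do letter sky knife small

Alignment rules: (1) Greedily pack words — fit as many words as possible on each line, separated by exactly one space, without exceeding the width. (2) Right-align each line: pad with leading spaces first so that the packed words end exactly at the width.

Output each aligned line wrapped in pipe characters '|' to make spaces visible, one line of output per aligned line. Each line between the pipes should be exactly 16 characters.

Line 1: ['north', 'cold'] (min_width=10, slack=6)
Line 2: ['sleepy', 'wind'] (min_width=11, slack=5)
Line 3: ['storm', 'frog', 'bus'] (min_width=14, slack=2)
Line 4: ['childhood', 'system'] (min_width=16, slack=0)
Line 5: ['sun', 'end', 'diamond'] (min_width=15, slack=1)
Line 6: ['angry', 'library'] (min_width=13, slack=3)
Line 7: ['chapter', 'do'] (min_width=10, slack=6)
Line 8: ['letter', 'sky', 'knife'] (min_width=16, slack=0)
Line 9: ['small'] (min_width=5, slack=11)

Answer: |      north cold|
|     sleepy wind|
|  storm frog bus|
|childhood system|
| sun end diamond|
|   angry library|
|      chapter do|
|letter sky knife|
|           small|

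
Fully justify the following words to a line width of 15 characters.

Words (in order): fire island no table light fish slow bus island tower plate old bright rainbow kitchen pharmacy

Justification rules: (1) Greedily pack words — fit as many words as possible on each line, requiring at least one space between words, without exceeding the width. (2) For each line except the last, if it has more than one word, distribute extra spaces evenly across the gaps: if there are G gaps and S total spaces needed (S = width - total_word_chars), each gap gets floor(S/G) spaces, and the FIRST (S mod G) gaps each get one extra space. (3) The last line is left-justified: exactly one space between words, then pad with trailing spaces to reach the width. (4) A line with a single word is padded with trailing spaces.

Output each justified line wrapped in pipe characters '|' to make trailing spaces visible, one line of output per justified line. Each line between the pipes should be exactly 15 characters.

Answer: |fire  island no|
|table     light|
|fish  slow  bus|
|island    tower|
|plate       old|
|bright  rainbow|
|kitchen        |
|pharmacy       |

Derivation:
Line 1: ['fire', 'island', 'no'] (min_width=14, slack=1)
Line 2: ['table', 'light'] (min_width=11, slack=4)
Line 3: ['fish', 'slow', 'bus'] (min_width=13, slack=2)
Line 4: ['island', 'tower'] (min_width=12, slack=3)
Line 5: ['plate', 'old'] (min_width=9, slack=6)
Line 6: ['bright', 'rainbow'] (min_width=14, slack=1)
Line 7: ['kitchen'] (min_width=7, slack=8)
Line 8: ['pharmacy'] (min_width=8, slack=7)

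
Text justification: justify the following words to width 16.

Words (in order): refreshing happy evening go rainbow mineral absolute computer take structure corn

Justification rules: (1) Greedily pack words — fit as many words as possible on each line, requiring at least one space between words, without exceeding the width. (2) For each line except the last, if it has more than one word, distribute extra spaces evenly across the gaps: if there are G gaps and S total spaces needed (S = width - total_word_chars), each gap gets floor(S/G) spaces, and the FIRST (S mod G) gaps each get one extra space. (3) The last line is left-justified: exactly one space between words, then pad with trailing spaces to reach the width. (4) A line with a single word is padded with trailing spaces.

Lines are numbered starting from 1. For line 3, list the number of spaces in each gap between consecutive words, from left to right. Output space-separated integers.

Answer: 2

Derivation:
Line 1: ['refreshing', 'happy'] (min_width=16, slack=0)
Line 2: ['evening', 'go'] (min_width=10, slack=6)
Line 3: ['rainbow', 'mineral'] (min_width=15, slack=1)
Line 4: ['absolute'] (min_width=8, slack=8)
Line 5: ['computer', 'take'] (min_width=13, slack=3)
Line 6: ['structure', 'corn'] (min_width=14, slack=2)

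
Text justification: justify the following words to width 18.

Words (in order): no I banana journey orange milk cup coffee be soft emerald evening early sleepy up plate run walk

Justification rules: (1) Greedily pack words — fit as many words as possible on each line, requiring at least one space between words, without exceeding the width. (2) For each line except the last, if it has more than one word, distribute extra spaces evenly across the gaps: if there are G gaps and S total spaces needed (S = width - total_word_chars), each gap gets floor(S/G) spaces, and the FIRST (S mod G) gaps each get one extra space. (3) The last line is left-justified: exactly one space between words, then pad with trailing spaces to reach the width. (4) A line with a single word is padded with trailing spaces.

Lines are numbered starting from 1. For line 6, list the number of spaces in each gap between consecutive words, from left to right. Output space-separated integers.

Line 1: ['no', 'I', 'banana'] (min_width=11, slack=7)
Line 2: ['journey', 'orange'] (min_width=14, slack=4)
Line 3: ['milk', 'cup', 'coffee', 'be'] (min_width=18, slack=0)
Line 4: ['soft', 'emerald'] (min_width=12, slack=6)
Line 5: ['evening', 'early'] (min_width=13, slack=5)
Line 6: ['sleepy', 'up', 'plate'] (min_width=15, slack=3)
Line 7: ['run', 'walk'] (min_width=8, slack=10)

Answer: 3 2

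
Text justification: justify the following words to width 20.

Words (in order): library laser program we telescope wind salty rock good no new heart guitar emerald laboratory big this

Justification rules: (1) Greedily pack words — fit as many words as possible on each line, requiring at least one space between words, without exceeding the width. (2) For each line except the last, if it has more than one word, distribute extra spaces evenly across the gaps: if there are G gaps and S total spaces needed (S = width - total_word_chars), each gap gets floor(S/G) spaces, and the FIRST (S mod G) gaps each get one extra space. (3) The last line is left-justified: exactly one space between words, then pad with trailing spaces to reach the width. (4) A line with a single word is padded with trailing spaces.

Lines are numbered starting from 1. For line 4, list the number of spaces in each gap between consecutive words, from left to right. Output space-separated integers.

Line 1: ['library', 'laser'] (min_width=13, slack=7)
Line 2: ['program', 'we', 'telescope'] (min_width=20, slack=0)
Line 3: ['wind', 'salty', 'rock', 'good'] (min_width=20, slack=0)
Line 4: ['no', 'new', 'heart', 'guitar'] (min_width=19, slack=1)
Line 5: ['emerald', 'laboratory'] (min_width=18, slack=2)
Line 6: ['big', 'this'] (min_width=8, slack=12)

Answer: 2 1 1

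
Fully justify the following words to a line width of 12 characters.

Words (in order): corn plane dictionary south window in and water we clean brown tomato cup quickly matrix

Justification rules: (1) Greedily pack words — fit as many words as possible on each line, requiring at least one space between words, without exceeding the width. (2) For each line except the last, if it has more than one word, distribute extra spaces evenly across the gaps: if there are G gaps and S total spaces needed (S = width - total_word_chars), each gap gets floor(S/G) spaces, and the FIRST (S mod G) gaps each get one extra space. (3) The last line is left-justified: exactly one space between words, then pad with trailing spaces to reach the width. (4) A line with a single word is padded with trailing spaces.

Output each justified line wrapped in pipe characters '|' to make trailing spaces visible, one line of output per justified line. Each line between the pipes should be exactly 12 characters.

Answer: |corn   plane|
|dictionary  |
|south window|
|in and water|
|we     clean|
|brown tomato|
|cup  quickly|
|matrix      |

Derivation:
Line 1: ['corn', 'plane'] (min_width=10, slack=2)
Line 2: ['dictionary'] (min_width=10, slack=2)
Line 3: ['south', 'window'] (min_width=12, slack=0)
Line 4: ['in', 'and', 'water'] (min_width=12, slack=0)
Line 5: ['we', 'clean'] (min_width=8, slack=4)
Line 6: ['brown', 'tomato'] (min_width=12, slack=0)
Line 7: ['cup', 'quickly'] (min_width=11, slack=1)
Line 8: ['matrix'] (min_width=6, slack=6)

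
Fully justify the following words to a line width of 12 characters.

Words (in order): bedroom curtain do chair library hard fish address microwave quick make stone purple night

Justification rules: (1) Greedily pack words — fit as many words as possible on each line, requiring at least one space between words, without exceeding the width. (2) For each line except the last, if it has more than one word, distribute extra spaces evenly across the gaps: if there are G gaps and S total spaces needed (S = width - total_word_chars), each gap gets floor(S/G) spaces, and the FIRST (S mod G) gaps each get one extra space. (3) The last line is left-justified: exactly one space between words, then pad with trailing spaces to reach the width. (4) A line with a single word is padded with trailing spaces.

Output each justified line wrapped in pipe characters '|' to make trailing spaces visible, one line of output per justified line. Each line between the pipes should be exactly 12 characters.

Line 1: ['bedroom'] (min_width=7, slack=5)
Line 2: ['curtain', 'do'] (min_width=10, slack=2)
Line 3: ['chair'] (min_width=5, slack=7)
Line 4: ['library', 'hard'] (min_width=12, slack=0)
Line 5: ['fish', 'address'] (min_width=12, slack=0)
Line 6: ['microwave'] (min_width=9, slack=3)
Line 7: ['quick', 'make'] (min_width=10, slack=2)
Line 8: ['stone', 'purple'] (min_width=12, slack=0)
Line 9: ['night'] (min_width=5, slack=7)

Answer: |bedroom     |
|curtain   do|
|chair       |
|library hard|
|fish address|
|microwave   |
|quick   make|
|stone purple|
|night       |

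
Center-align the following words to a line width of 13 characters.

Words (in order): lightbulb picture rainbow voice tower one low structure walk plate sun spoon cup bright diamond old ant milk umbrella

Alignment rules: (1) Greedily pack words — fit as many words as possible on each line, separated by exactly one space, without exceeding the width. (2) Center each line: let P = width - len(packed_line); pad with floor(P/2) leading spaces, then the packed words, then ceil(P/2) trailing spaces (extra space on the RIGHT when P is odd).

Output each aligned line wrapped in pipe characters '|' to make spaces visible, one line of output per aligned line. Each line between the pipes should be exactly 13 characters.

Answer: |  lightbulb  |
|   picture   |
|rainbow voice|
|tower one low|
|  structure  |
| walk plate  |
|sun spoon cup|
|   bright    |
| diamond old |
|  ant milk   |
|  umbrella   |

Derivation:
Line 1: ['lightbulb'] (min_width=9, slack=4)
Line 2: ['picture'] (min_width=7, slack=6)
Line 3: ['rainbow', 'voice'] (min_width=13, slack=0)
Line 4: ['tower', 'one', 'low'] (min_width=13, slack=0)
Line 5: ['structure'] (min_width=9, slack=4)
Line 6: ['walk', 'plate'] (min_width=10, slack=3)
Line 7: ['sun', 'spoon', 'cup'] (min_width=13, slack=0)
Line 8: ['bright'] (min_width=6, slack=7)
Line 9: ['diamond', 'old'] (min_width=11, slack=2)
Line 10: ['ant', 'milk'] (min_width=8, slack=5)
Line 11: ['umbrella'] (min_width=8, slack=5)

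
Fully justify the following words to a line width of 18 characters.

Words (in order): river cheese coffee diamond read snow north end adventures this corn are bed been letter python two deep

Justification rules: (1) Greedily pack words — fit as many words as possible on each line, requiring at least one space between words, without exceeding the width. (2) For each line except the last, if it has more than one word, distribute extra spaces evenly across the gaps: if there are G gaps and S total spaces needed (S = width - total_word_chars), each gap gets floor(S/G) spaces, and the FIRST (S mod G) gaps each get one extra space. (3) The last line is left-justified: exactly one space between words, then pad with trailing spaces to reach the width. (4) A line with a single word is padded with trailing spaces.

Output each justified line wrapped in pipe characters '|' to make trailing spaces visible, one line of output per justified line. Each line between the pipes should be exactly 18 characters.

Answer: |river       cheese|
|coffee     diamond|
|read   snow  north|
|end     adventures|
|this  corn are bed|
|been letter python|
|two deep          |

Derivation:
Line 1: ['river', 'cheese'] (min_width=12, slack=6)
Line 2: ['coffee', 'diamond'] (min_width=14, slack=4)
Line 3: ['read', 'snow', 'north'] (min_width=15, slack=3)
Line 4: ['end', 'adventures'] (min_width=14, slack=4)
Line 5: ['this', 'corn', 'are', 'bed'] (min_width=17, slack=1)
Line 6: ['been', 'letter', 'python'] (min_width=18, slack=0)
Line 7: ['two', 'deep'] (min_width=8, slack=10)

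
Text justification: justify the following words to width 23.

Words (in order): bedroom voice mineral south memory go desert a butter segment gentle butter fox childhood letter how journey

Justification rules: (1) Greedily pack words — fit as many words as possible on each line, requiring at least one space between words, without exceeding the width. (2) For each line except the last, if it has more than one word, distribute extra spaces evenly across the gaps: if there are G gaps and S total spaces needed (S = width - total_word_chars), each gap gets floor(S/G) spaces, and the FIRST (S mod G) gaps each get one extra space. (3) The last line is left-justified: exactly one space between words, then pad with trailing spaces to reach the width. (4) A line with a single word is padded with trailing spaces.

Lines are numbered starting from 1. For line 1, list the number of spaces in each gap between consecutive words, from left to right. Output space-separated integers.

Answer: 2 2

Derivation:
Line 1: ['bedroom', 'voice', 'mineral'] (min_width=21, slack=2)
Line 2: ['south', 'memory', 'go', 'desert'] (min_width=22, slack=1)
Line 3: ['a', 'butter', 'segment', 'gentle'] (min_width=23, slack=0)
Line 4: ['butter', 'fox', 'childhood'] (min_width=20, slack=3)
Line 5: ['letter', 'how', 'journey'] (min_width=18, slack=5)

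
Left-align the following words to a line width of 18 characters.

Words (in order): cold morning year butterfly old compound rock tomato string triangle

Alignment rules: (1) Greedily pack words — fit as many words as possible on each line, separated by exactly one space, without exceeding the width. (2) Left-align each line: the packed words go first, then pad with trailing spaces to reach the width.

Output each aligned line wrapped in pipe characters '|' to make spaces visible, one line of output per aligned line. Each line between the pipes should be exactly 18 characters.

Line 1: ['cold', 'morning', 'year'] (min_width=17, slack=1)
Line 2: ['butterfly', 'old'] (min_width=13, slack=5)
Line 3: ['compound', 'rock'] (min_width=13, slack=5)
Line 4: ['tomato', 'string'] (min_width=13, slack=5)
Line 5: ['triangle'] (min_width=8, slack=10)

Answer: |cold morning year |
|butterfly old     |
|compound rock     |
|tomato string     |
|triangle          |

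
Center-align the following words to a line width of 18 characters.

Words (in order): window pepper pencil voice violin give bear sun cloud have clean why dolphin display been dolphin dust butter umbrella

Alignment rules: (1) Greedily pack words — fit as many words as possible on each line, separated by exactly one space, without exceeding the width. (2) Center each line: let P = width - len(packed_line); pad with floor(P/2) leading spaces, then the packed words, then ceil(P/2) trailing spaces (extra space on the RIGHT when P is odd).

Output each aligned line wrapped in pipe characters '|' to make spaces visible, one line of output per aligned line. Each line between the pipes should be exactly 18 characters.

Line 1: ['window', 'pepper'] (min_width=13, slack=5)
Line 2: ['pencil', 'voice'] (min_width=12, slack=6)
Line 3: ['violin', 'give', 'bear'] (min_width=16, slack=2)
Line 4: ['sun', 'cloud', 'have'] (min_width=14, slack=4)
Line 5: ['clean', 'why', 'dolphin'] (min_width=17, slack=1)
Line 6: ['display', 'been'] (min_width=12, slack=6)
Line 7: ['dolphin', 'dust'] (min_width=12, slack=6)
Line 8: ['butter', 'umbrella'] (min_width=15, slack=3)

Answer: |  window pepper   |
|   pencil voice   |
| violin give bear |
|  sun cloud have  |
|clean why dolphin |
|   display been   |
|   dolphin dust   |
| butter umbrella  |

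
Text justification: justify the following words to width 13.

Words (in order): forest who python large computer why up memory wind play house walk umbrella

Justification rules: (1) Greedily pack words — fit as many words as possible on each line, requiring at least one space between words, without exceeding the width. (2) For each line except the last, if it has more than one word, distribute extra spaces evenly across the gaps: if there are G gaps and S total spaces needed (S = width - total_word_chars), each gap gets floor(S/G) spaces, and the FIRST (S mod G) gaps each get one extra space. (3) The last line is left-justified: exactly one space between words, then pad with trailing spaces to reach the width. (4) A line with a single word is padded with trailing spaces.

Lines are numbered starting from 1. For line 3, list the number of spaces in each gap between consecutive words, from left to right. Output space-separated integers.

Line 1: ['forest', 'who'] (min_width=10, slack=3)
Line 2: ['python', 'large'] (min_width=12, slack=1)
Line 3: ['computer', 'why'] (min_width=12, slack=1)
Line 4: ['up', 'memory'] (min_width=9, slack=4)
Line 5: ['wind', 'play'] (min_width=9, slack=4)
Line 6: ['house', 'walk'] (min_width=10, slack=3)
Line 7: ['umbrella'] (min_width=8, slack=5)

Answer: 2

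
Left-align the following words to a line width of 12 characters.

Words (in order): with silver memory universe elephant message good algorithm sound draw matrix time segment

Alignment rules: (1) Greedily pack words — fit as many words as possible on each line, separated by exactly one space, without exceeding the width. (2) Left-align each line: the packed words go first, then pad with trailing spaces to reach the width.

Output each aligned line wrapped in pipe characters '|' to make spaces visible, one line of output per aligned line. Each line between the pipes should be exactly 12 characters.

Answer: |with silver |
|memory      |
|universe    |
|elephant    |
|message good|
|algorithm   |
|sound draw  |
|matrix time |
|segment     |

Derivation:
Line 1: ['with', 'silver'] (min_width=11, slack=1)
Line 2: ['memory'] (min_width=6, slack=6)
Line 3: ['universe'] (min_width=8, slack=4)
Line 4: ['elephant'] (min_width=8, slack=4)
Line 5: ['message', 'good'] (min_width=12, slack=0)
Line 6: ['algorithm'] (min_width=9, slack=3)
Line 7: ['sound', 'draw'] (min_width=10, slack=2)
Line 8: ['matrix', 'time'] (min_width=11, slack=1)
Line 9: ['segment'] (min_width=7, slack=5)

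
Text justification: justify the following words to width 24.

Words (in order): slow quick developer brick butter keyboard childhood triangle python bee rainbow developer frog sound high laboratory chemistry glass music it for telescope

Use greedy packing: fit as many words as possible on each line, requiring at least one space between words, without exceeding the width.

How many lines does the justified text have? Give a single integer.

Line 1: ['slow', 'quick', 'developer'] (min_width=20, slack=4)
Line 2: ['brick', 'butter', 'keyboard'] (min_width=21, slack=3)
Line 3: ['childhood', 'triangle'] (min_width=18, slack=6)
Line 4: ['python', 'bee', 'rainbow'] (min_width=18, slack=6)
Line 5: ['developer', 'frog', 'sound'] (min_width=20, slack=4)
Line 6: ['high', 'laboratory'] (min_width=15, slack=9)
Line 7: ['chemistry', 'glass', 'music', 'it'] (min_width=24, slack=0)
Line 8: ['for', 'telescope'] (min_width=13, slack=11)
Total lines: 8

Answer: 8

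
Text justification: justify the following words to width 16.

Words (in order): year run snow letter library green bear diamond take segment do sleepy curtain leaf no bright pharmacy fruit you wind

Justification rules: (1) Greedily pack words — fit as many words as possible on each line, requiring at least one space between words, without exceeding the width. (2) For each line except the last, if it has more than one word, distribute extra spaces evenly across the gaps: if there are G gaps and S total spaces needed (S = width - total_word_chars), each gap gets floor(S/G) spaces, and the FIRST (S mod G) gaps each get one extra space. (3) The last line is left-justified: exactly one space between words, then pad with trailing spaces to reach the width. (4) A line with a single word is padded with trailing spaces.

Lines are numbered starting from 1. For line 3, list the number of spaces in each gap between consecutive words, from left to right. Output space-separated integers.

Line 1: ['year', 'run', 'snow'] (min_width=13, slack=3)
Line 2: ['letter', 'library'] (min_width=14, slack=2)
Line 3: ['green', 'bear'] (min_width=10, slack=6)
Line 4: ['diamond', 'take'] (min_width=12, slack=4)
Line 5: ['segment', 'do'] (min_width=10, slack=6)
Line 6: ['sleepy', 'curtain'] (min_width=14, slack=2)
Line 7: ['leaf', 'no', 'bright'] (min_width=14, slack=2)
Line 8: ['pharmacy', 'fruit'] (min_width=14, slack=2)
Line 9: ['you', 'wind'] (min_width=8, slack=8)

Answer: 7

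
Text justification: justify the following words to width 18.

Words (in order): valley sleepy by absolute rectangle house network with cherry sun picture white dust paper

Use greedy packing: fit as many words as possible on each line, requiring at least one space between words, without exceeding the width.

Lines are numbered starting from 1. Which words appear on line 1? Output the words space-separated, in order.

Answer: valley sleepy by

Derivation:
Line 1: ['valley', 'sleepy', 'by'] (min_width=16, slack=2)
Line 2: ['absolute', 'rectangle'] (min_width=18, slack=0)
Line 3: ['house', 'network', 'with'] (min_width=18, slack=0)
Line 4: ['cherry', 'sun', 'picture'] (min_width=18, slack=0)
Line 5: ['white', 'dust', 'paper'] (min_width=16, slack=2)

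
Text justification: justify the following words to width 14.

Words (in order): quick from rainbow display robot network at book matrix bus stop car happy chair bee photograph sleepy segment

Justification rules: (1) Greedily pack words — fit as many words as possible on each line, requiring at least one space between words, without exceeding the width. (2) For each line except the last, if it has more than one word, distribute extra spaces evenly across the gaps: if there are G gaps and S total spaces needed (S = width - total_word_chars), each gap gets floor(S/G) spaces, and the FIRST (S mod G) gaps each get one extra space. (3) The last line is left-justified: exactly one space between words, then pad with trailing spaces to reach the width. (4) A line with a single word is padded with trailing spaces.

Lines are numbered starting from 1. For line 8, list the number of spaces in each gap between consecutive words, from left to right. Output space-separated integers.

Answer: 1

Derivation:
Line 1: ['quick', 'from'] (min_width=10, slack=4)
Line 2: ['rainbow'] (min_width=7, slack=7)
Line 3: ['display', 'robot'] (min_width=13, slack=1)
Line 4: ['network', 'at'] (min_width=10, slack=4)
Line 5: ['book', 'matrix'] (min_width=11, slack=3)
Line 6: ['bus', 'stop', 'car'] (min_width=12, slack=2)
Line 7: ['happy', 'chair'] (min_width=11, slack=3)
Line 8: ['bee', 'photograph'] (min_width=14, slack=0)
Line 9: ['sleepy', 'segment'] (min_width=14, slack=0)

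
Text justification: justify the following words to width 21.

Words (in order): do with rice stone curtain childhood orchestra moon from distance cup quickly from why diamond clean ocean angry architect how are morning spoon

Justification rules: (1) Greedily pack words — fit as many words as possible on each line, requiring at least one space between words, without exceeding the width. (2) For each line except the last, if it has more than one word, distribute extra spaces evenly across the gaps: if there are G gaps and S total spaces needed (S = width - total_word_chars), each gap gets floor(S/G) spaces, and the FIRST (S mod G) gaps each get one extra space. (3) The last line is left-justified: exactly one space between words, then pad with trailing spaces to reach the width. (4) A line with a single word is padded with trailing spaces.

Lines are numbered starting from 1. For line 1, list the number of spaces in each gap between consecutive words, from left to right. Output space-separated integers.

Line 1: ['do', 'with', 'rice', 'stone'] (min_width=18, slack=3)
Line 2: ['curtain', 'childhood'] (min_width=17, slack=4)
Line 3: ['orchestra', 'moon', 'from'] (min_width=19, slack=2)
Line 4: ['distance', 'cup', 'quickly'] (min_width=20, slack=1)
Line 5: ['from', 'why', 'diamond'] (min_width=16, slack=5)
Line 6: ['clean', 'ocean', 'angry'] (min_width=17, slack=4)
Line 7: ['architect', 'how', 'are'] (min_width=17, slack=4)
Line 8: ['morning', 'spoon'] (min_width=13, slack=8)

Answer: 2 2 2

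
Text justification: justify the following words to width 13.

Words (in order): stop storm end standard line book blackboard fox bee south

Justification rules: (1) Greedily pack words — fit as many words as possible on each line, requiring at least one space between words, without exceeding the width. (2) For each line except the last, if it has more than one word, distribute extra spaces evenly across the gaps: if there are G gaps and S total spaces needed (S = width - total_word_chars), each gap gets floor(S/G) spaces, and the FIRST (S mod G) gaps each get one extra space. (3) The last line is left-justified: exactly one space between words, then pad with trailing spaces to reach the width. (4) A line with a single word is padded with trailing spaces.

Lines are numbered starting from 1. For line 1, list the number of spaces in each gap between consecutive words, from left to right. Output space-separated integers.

Answer: 4

Derivation:
Line 1: ['stop', 'storm'] (min_width=10, slack=3)
Line 2: ['end', 'standard'] (min_width=12, slack=1)
Line 3: ['line', 'book'] (min_width=9, slack=4)
Line 4: ['blackboard'] (min_width=10, slack=3)
Line 5: ['fox', 'bee', 'south'] (min_width=13, slack=0)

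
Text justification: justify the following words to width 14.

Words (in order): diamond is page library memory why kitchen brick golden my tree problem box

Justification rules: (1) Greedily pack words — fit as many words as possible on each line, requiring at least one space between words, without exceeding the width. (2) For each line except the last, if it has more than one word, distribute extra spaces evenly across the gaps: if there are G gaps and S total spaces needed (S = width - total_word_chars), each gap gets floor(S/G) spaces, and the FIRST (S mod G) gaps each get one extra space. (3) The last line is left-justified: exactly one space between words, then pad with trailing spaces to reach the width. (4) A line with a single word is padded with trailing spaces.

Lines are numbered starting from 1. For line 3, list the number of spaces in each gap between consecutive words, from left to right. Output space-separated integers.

Answer: 5

Derivation:
Line 1: ['diamond', 'is'] (min_width=10, slack=4)
Line 2: ['page', 'library'] (min_width=12, slack=2)
Line 3: ['memory', 'why'] (min_width=10, slack=4)
Line 4: ['kitchen', 'brick'] (min_width=13, slack=1)
Line 5: ['golden', 'my', 'tree'] (min_width=14, slack=0)
Line 6: ['problem', 'box'] (min_width=11, slack=3)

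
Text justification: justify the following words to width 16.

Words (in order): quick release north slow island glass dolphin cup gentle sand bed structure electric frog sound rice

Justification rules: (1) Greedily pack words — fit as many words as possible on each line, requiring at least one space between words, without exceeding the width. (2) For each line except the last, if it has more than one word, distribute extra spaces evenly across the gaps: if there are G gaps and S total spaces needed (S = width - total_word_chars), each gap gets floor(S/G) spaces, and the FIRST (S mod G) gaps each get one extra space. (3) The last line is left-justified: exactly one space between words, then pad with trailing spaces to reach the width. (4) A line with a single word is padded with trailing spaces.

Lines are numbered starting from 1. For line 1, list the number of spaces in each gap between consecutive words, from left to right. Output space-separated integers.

Answer: 4

Derivation:
Line 1: ['quick', 'release'] (min_width=13, slack=3)
Line 2: ['north', 'slow'] (min_width=10, slack=6)
Line 3: ['island', 'glass'] (min_width=12, slack=4)
Line 4: ['dolphin', 'cup'] (min_width=11, slack=5)
Line 5: ['gentle', 'sand', 'bed'] (min_width=15, slack=1)
Line 6: ['structure'] (min_width=9, slack=7)
Line 7: ['electric', 'frog'] (min_width=13, slack=3)
Line 8: ['sound', 'rice'] (min_width=10, slack=6)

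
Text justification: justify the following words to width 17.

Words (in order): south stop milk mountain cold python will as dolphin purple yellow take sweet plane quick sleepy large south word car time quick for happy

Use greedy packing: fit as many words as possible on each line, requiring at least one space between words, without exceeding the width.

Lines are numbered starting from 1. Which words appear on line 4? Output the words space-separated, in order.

Answer: dolphin purple

Derivation:
Line 1: ['south', 'stop', 'milk'] (min_width=15, slack=2)
Line 2: ['mountain', 'cold'] (min_width=13, slack=4)
Line 3: ['python', 'will', 'as'] (min_width=14, slack=3)
Line 4: ['dolphin', 'purple'] (min_width=14, slack=3)
Line 5: ['yellow', 'take', 'sweet'] (min_width=17, slack=0)
Line 6: ['plane', 'quick'] (min_width=11, slack=6)
Line 7: ['sleepy', 'large'] (min_width=12, slack=5)
Line 8: ['south', 'word', 'car'] (min_width=14, slack=3)
Line 9: ['time', 'quick', 'for'] (min_width=14, slack=3)
Line 10: ['happy'] (min_width=5, slack=12)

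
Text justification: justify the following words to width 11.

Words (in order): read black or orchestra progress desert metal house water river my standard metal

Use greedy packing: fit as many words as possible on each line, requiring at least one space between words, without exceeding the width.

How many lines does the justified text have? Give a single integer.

Answer: 9

Derivation:
Line 1: ['read', 'black'] (min_width=10, slack=1)
Line 2: ['or'] (min_width=2, slack=9)
Line 3: ['orchestra'] (min_width=9, slack=2)
Line 4: ['progress'] (min_width=8, slack=3)
Line 5: ['desert'] (min_width=6, slack=5)
Line 6: ['metal', 'house'] (min_width=11, slack=0)
Line 7: ['water', 'river'] (min_width=11, slack=0)
Line 8: ['my', 'standard'] (min_width=11, slack=0)
Line 9: ['metal'] (min_width=5, slack=6)
Total lines: 9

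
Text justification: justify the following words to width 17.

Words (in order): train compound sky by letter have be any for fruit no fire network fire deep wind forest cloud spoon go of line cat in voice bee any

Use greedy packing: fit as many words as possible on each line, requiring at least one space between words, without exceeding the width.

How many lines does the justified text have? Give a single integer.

Line 1: ['train', 'compound'] (min_width=14, slack=3)
Line 2: ['sky', 'by', 'letter'] (min_width=13, slack=4)
Line 3: ['have', 'be', 'any', 'for'] (min_width=15, slack=2)
Line 4: ['fruit', 'no', 'fire'] (min_width=13, slack=4)
Line 5: ['network', 'fire', 'deep'] (min_width=17, slack=0)
Line 6: ['wind', 'forest', 'cloud'] (min_width=17, slack=0)
Line 7: ['spoon', 'go', 'of', 'line'] (min_width=16, slack=1)
Line 8: ['cat', 'in', 'voice', 'bee'] (min_width=16, slack=1)
Line 9: ['any'] (min_width=3, slack=14)
Total lines: 9

Answer: 9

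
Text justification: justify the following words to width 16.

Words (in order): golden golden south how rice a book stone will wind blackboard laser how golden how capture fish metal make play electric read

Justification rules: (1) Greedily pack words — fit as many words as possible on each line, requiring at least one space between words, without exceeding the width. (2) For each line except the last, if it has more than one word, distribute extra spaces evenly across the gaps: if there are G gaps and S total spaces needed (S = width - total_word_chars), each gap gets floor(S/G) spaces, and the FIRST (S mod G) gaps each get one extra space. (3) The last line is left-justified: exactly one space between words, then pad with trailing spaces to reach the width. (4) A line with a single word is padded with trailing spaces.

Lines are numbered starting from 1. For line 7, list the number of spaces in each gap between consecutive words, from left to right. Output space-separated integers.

Answer: 2 1

Derivation:
Line 1: ['golden', 'golden'] (min_width=13, slack=3)
Line 2: ['south', 'how', 'rice', 'a'] (min_width=16, slack=0)
Line 3: ['book', 'stone', 'will'] (min_width=15, slack=1)
Line 4: ['wind', 'blackboard'] (min_width=15, slack=1)
Line 5: ['laser', 'how', 'golden'] (min_width=16, slack=0)
Line 6: ['how', 'capture', 'fish'] (min_width=16, slack=0)
Line 7: ['metal', 'make', 'play'] (min_width=15, slack=1)
Line 8: ['electric', 'read'] (min_width=13, slack=3)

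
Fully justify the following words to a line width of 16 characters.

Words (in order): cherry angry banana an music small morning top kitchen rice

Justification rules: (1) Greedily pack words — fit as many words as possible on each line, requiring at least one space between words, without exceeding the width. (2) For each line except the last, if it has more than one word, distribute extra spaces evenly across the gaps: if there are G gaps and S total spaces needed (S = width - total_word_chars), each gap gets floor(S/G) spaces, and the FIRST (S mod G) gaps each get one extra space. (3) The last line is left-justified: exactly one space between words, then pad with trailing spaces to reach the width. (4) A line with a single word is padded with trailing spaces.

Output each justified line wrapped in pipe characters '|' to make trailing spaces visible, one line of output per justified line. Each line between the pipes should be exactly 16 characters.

Line 1: ['cherry', 'angry'] (min_width=12, slack=4)
Line 2: ['banana', 'an', 'music'] (min_width=15, slack=1)
Line 3: ['small', 'morning'] (min_width=13, slack=3)
Line 4: ['top', 'kitchen', 'rice'] (min_width=16, slack=0)

Answer: |cherry     angry|
|banana  an music|
|small    morning|
|top kitchen rice|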